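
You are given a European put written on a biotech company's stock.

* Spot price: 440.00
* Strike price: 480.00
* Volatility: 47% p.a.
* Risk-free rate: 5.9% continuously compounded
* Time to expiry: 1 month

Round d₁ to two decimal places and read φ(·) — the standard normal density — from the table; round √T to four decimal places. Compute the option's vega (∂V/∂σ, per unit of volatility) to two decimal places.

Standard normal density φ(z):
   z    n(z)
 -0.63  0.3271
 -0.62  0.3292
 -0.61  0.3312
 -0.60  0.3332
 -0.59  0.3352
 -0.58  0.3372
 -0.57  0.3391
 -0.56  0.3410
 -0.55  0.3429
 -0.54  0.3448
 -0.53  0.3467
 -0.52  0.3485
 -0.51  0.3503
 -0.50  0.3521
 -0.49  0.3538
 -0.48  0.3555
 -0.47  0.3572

σ√T = 0.47·√0.08333 = 0.1357
d₁ = [ln(440/480) + (0.059 + ½·0.47²)·0.08333] / (σ√T) = (-0.0870 + 0.0141) / 0.1357 = -0.5372 → -0.54
√T = √0.08333 = 0.2887
φ(d₁) = φ(-0.54) = 0.3448
vega = S·φ(d₁)·√T = 440·0.3448·0.2887 = 43.7993
(Vega is the same for a European call and put with the same parameters.)

43.80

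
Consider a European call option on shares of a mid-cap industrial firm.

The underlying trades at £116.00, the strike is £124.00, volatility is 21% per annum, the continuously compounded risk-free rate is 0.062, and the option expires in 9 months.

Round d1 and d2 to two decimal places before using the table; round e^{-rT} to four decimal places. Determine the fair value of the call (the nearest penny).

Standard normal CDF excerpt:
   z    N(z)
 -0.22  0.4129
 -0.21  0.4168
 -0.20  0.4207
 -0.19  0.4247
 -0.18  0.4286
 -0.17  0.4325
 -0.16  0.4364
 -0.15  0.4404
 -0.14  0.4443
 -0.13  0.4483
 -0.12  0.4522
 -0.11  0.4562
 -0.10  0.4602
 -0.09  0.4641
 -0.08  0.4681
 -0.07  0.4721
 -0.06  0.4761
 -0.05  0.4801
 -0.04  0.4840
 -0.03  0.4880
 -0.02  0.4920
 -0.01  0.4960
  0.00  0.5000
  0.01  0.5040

σ√T = 0.21·√0.75 = 0.1819
ln(S/K) + (r + σ²/2)T = ln(116/124) + (0.062 + 0.21²/2)·0.75 = -0.0667 + 0.0630 = -0.0037
d₁ = -0.0037 / 0.1819 = -0.0201 ≈ -0.02
d₂ = d₁ − σ√T = -0.0201 − 0.1819 = -0.2020 ≈ -0.20
exp(−rT) = exp(−0.062·0.75) = 0.9546
C = 116·N(-0.02) − 124·0.9546·N(-0.20) = 116·0.4920 − 124·0.9546·0.4207 = 57.0720 − 49.7984 = 7.2736

£7.27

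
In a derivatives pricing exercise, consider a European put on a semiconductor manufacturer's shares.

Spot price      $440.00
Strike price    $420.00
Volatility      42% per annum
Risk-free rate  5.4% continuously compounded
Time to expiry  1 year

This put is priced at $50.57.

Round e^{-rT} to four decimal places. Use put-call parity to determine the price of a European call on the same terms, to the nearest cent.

$92.66

exp(−rT) = exp(−0.054·1) = 0.9474
Put-call parity: C − P = S − K·e^(−rT) = 440 − 420·0.9474 = 440 − 397.9080 = 42.0920
C = P + (C − P) = 50.57 + (42.0920) = 92.6620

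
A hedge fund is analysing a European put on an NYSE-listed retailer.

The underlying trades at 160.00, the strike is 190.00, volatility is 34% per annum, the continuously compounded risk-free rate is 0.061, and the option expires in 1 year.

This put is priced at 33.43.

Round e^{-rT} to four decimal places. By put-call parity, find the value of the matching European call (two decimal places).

exp(−rT) = exp(−0.061·1) = 0.9408
Put-call parity: C − P = S − K·e^(−rT) = 160 − 190·0.9408 = 160 − 178.7520 = -18.7520
C = P + (C − P) = 33.43 + (-18.7520) = 14.6780

14.68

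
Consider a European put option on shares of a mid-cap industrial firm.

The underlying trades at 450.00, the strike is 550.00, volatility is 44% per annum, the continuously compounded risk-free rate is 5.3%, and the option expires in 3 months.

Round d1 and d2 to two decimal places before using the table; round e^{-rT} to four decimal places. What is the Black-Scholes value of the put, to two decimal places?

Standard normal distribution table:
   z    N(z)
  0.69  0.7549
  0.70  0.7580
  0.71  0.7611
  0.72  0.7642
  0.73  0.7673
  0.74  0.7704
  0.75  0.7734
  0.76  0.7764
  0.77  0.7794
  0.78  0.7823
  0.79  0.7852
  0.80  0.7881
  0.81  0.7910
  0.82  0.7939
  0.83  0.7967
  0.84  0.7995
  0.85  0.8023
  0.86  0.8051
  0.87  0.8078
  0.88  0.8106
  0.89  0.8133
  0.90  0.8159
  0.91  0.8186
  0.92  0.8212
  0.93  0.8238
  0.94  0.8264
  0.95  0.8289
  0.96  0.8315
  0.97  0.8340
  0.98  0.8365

σ√T = 0.44·√0.25 = 0.2200
ln(S/K) + (r + σ²/2)T = ln(450/550) + (0.053 + 0.44²/2)·0.25 = -0.2007 + 0.0374 = -0.1632
d₁ = -0.1632 / 0.2200 = -0.7419 which rounds to -0.74
d₂ = d₁ − σ√T = -0.7419 − 0.2200 = -0.9619 which rounds to -0.96
exp(−rT) = exp(−0.053·0.25) = 0.9868
P = 550·0.9868·N(0.96) − 450·N(0.74) = 550·0.9868·0.8315 − 450·0.7704 = 451.2883 − 346.6800 = 104.6083

104.61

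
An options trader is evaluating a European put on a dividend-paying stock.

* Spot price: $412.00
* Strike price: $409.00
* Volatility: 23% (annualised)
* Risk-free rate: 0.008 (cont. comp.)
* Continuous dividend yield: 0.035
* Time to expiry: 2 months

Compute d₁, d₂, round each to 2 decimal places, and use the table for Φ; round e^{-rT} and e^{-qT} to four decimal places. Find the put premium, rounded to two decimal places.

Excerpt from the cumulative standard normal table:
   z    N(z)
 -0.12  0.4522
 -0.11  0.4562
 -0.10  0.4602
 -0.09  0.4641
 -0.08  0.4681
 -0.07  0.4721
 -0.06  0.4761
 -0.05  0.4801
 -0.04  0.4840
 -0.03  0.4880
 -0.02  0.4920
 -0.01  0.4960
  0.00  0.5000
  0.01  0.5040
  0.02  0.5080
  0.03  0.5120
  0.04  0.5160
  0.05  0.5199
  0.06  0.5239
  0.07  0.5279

$15.76

σ√T = 0.23 × 0.4082 = 0.0939
d₁ = [ln(412/409) + (0.008 − 0.035 + 0.23²/2)·0.1667] / 0.0939 = [0.0073 − 0.0001] / 0.0939 = 0.0769 which rounds to 0.08
d₂ = d₁ − σ√T = 0.0769 − 0.0939 = -0.0170 which rounds to -0.02
e^(−qT) = e^(−0.035·0.1667) = 0.9942;  e^(−rT) = e^(−0.008·0.1667) = 0.9987
N(−d₂) = N(0.02) = 0.5080;  N(−d₁) = N(-0.08) = 0.4681
P = 409·0.9987·0.5080 − 412·0.9942·0.4681 = 207.5019 − 191.7386 = 15.7633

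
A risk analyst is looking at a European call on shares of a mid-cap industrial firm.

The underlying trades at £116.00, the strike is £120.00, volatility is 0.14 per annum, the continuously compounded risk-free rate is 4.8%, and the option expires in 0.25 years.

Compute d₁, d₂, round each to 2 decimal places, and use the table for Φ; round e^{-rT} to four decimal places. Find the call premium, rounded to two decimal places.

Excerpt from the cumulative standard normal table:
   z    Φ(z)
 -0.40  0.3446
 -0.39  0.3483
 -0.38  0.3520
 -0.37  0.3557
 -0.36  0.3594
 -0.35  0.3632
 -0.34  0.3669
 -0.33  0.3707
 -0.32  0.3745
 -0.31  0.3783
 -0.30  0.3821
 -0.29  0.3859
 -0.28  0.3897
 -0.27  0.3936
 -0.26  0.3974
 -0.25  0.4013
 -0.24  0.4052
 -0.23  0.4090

σ√T = 0.14 × 0.5000 = 0.0700
d₁ = [ln(116/120) + (0.048 + ½·0.14²)·0.25] / (σ√T) = (-0.0339 + 0.0145) / 0.0700 = -0.2779 → -0.28
d₂ = -0.2779 − 0.0700 = -0.3479 → -0.35
e^(−rT) = e^(−0.048·0.25) = 0.9881
N(d₁) = N(-0.28) = 0.3897;  N(d₂) = N(-0.35) = 0.3632
C = 116·0.3897 − 120·0.9881·0.3632 = 45.2052 − 43.0654 = 2.1398

£2.14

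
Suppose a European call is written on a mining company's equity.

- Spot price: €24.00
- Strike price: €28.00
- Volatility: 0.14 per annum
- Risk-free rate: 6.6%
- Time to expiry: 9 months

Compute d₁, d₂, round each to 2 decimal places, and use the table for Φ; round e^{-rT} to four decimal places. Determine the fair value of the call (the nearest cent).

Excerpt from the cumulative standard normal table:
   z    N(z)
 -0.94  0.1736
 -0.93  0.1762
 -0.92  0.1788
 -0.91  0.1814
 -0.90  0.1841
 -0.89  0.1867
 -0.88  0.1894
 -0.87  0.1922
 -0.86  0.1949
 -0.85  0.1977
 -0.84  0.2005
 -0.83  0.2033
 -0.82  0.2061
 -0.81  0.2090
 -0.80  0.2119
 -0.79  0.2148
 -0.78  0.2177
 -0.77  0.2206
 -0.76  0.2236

€0.32

σ√T = 0.14·√0.75 = 0.1212
d₁ = [ln(24/28) + (0.066 + 0.14²/2)·0.75] / 0.1212 = [-0.1542 + 0.0569] / 0.1212 = -0.8025 ⇒ -0.80
d₂ = d₁ − σ√T = -0.8025 − 0.1212 = -0.9238 ⇒ -0.92
e^(−rT) = e^(−0.066·0.75) = 0.9517
C = 24·N(-0.80) − 28·0.9517·N(-0.92) = 24·0.2119 − 28·0.9517·0.1788 = 5.0856 − 4.7646 = 0.3210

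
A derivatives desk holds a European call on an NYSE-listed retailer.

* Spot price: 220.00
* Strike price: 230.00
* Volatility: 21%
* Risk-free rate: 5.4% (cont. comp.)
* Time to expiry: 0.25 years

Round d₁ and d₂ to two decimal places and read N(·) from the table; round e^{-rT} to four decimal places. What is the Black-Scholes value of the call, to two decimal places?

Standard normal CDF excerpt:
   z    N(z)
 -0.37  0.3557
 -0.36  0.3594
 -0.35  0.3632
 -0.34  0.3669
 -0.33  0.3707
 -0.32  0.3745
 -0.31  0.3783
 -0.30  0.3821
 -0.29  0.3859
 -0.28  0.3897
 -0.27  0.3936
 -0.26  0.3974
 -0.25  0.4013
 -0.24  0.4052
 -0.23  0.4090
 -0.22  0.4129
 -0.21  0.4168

T = 0.25;  σ√T = 0.1050
d₁ = [ln(220/230) + (0.054 + ½·0.21²)·0.25] / (σ√T) = (-0.0445 + 0.0190) / 0.1050 = -0.2423 ≈ -0.24
d₂ = -0.2423 − 0.1050 = -0.3473 ≈ -0.35
exp(−rT) = exp(−0.054·0.25) = 0.9866
N(d₁) = N(-0.24) = 0.4052;  N(d₂) = N(-0.35) = 0.3632
C = 220·0.4052 − 230·0.9866·0.3632 = 89.1440 − 82.4166 = 6.7274

6.73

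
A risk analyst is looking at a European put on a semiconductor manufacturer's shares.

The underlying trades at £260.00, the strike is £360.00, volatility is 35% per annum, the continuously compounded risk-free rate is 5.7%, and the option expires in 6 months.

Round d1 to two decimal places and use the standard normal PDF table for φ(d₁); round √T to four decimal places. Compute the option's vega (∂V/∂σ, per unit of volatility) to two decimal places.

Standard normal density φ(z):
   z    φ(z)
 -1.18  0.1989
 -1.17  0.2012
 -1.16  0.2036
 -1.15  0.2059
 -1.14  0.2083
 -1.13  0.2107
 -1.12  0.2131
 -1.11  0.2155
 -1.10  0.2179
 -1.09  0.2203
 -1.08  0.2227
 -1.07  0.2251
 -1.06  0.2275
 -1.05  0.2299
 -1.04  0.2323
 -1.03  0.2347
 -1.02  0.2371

T = 0.5;  σ√T = 0.2475
d₁ = [ln(260/360) + (0.057 + 0.35²/2)·0.5] / 0.2475 = [-0.3254 + 0.0591] / 0.2475 = -1.0760 which rounds to -1.08
√T = √0.5 = 0.7071
φ(d₁) = φ(-1.08) = 0.2227
vega = S·φ(d₁)·√T = 260·0.2227·0.7071 = 40.9425

40.94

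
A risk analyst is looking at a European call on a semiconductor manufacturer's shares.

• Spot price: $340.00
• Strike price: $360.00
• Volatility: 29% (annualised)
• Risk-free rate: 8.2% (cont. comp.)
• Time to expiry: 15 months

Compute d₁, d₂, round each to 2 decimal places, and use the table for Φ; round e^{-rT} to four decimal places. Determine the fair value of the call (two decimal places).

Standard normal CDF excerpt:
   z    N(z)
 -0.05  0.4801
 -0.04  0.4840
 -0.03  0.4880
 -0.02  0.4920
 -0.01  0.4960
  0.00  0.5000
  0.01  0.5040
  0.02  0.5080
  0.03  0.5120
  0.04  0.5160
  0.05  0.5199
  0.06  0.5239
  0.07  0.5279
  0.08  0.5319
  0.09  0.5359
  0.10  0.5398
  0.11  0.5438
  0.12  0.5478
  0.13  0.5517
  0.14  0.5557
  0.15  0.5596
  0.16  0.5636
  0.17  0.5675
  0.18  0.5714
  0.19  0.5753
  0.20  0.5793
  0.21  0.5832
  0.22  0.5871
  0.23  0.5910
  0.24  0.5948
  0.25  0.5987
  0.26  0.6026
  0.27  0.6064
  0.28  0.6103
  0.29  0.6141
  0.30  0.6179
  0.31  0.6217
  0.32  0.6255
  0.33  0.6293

$50.22

σ√T = 0.29 × 1.1180 = 0.3242
ln(S/K) + (r + σ²/2)T = ln(340/360) + (0.082 + 0.29²/2)·1.25 = -0.0572 + 0.1551 = 0.0979
d₁ = 0.0979 / 0.3242 = 0.3020 → 0.30
d₂ = d₁ − σ√T = 0.3020 − 0.3242 = -0.0223 → -0.02
e^(−rT) = e^(−0.082·1.25) = 0.9026
N(d₁) = N(0.30) = 0.6179;  N(d₂) = N(-0.02) = 0.4920
C = 340·0.6179 − 360·0.9026·0.4920 = 210.0860 − 159.8685 = 50.2175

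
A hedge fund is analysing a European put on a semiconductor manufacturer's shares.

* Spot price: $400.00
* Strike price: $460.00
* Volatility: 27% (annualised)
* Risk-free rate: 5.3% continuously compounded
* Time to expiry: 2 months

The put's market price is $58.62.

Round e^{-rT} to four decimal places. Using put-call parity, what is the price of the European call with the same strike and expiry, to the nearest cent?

$2.67

e^(−rT) = e^(−0.053·0.1667) = 0.9912
Put-call parity: C − P = S − K·e^(−rT) = 400 − 460·0.9912 = 400 − 455.9520 = -55.9520
C = P + (C − P) = 58.62 + (-55.9520) = 2.6680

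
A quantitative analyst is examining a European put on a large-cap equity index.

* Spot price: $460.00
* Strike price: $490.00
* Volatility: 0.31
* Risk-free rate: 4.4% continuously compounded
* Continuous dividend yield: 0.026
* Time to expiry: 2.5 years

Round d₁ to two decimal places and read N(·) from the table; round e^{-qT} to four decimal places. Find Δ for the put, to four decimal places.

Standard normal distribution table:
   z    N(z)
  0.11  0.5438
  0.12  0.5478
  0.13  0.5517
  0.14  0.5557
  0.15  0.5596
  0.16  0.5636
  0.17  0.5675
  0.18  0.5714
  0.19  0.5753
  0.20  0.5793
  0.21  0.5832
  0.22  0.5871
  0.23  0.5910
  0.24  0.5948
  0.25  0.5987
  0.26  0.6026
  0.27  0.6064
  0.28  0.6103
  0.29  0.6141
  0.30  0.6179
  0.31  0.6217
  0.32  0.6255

-0.3906

σ√T = 0.31·√2.5 = 0.4902
d₁ = [ln(460/490) + (0.044 − 0.026 + ½·0.31²)·2.5] / (σ√T) = (-0.0632 + 0.1651) / 0.4902 = 0.2080 ⇒ 0.21
N(d₁) = N(0.21) = 0.5832
Δ_put = e^(−qT)·(N(d₁) − 1) = 0.9371·(0.5832 − 1) = -0.3906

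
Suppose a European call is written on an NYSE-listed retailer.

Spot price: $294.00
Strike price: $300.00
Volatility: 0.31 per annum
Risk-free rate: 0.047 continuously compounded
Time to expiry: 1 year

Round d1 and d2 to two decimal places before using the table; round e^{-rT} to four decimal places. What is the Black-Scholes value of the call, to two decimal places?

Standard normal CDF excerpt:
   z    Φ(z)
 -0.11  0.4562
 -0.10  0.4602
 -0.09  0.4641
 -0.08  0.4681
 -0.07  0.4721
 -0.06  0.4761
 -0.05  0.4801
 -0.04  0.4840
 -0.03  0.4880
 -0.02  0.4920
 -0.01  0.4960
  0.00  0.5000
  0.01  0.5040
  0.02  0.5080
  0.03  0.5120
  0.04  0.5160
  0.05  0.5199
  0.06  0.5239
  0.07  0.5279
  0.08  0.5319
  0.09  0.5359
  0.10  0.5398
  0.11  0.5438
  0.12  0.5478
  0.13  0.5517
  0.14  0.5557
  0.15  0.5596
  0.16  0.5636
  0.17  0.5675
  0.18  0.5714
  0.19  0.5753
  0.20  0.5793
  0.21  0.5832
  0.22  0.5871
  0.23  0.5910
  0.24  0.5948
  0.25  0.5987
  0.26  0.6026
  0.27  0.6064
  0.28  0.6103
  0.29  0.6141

σ√T = 0.31·√1 = 0.3100
d₁ = [ln(294/300) + (0.047 + ½·0.31²)·1] / (σ√T) = (-0.0202 + 0.0950) / 0.3100 = 0.2414 ⇒ 0.24
d₂ = 0.2414 − 0.3100 = -0.0686 ⇒ -0.07
exp(−rT) = exp(−0.047·1) = 0.9541
N(d₁) = N(0.24) = 0.5948;  N(d₂) = N(-0.07) = 0.4721
C = 294·0.5948 − 300·0.9541·0.4721 = 174.8712 − 135.1292 = 39.7420

$39.74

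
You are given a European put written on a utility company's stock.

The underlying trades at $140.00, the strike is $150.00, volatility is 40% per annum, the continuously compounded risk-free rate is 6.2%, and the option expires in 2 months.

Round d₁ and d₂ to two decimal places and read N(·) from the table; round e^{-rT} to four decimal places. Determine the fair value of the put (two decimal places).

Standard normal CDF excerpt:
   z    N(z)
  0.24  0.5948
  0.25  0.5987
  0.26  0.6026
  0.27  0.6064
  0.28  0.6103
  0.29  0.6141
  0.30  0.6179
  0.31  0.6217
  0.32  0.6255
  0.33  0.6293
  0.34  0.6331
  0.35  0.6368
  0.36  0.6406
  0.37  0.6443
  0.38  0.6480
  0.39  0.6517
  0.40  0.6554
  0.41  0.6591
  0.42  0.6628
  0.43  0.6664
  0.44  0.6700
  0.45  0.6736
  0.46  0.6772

$14.02

σ√T = 0.4 × 0.4082 = 0.1633
d₁ = [ln(140/150) + (0.062 + 0.4²/2)·0.1667] / 0.1633 = [-0.0690 + 0.0237] / 0.1633 = -0.2776 → -0.28
d₂ = d₁ − σ√T = -0.2776 − 0.1633 = -0.4409 → -0.44
exp(−rT) = exp(−0.062·0.1667) = 0.9897
N(−d₂) = N(0.44) = 0.6700;  N(−d₁) = N(0.28) = 0.6103
P = 150·0.9897·0.6700 − 140·0.6103 = 99.4649 − 85.4420 = 14.0229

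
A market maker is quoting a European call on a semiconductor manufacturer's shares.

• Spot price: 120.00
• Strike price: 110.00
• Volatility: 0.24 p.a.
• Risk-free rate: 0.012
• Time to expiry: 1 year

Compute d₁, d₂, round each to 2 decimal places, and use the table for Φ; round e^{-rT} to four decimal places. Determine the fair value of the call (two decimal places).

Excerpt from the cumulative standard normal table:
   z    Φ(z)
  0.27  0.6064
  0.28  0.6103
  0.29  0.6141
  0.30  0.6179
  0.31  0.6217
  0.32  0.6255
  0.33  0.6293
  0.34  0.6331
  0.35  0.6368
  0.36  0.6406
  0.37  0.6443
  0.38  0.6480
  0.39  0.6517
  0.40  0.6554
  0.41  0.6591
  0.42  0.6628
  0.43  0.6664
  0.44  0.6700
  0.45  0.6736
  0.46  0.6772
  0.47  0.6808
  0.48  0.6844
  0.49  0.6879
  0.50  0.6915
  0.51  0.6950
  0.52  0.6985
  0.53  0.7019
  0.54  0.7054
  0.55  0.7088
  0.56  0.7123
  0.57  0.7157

17.48

σ√T = 0.24 × 1.0000 = 0.2400
d₁ = [ln(120/110) + (0.012 + ½·0.24²)·1] / (σ√T) = (0.0870 + 0.0408) / 0.2400 = 0.5325 ⇒ 0.53
d₂ = 0.5325 − 0.2400 = 0.2925 ⇒ 0.29
e^(−rT) = e^(−0.012·1) = 0.9881
N(d₁) = N(0.53) = 0.7019;  N(d₂) = N(0.29) = 0.6141
C = 120·0.7019 − 110·0.9881·0.6141 = 84.2280 − 66.7471 = 17.4809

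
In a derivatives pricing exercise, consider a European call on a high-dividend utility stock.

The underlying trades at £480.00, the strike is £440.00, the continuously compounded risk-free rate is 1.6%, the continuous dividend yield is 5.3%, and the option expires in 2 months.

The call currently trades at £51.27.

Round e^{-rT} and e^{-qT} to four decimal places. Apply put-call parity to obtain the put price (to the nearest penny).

£14.31

e^(−qT) = e^(−0.053·0.1667) = 0.9912;  e^(−rT) = e^(−0.016·0.1667) = 0.9973
Put-call parity: C − P = S·e^(−qT) − K·e^(−rT) = 480·0.9912 − 440·0.9973 = 475.7760 − 438.8120 = 36.9640
P = C − (C − P) = 51.27 − (36.9640) = 14.3060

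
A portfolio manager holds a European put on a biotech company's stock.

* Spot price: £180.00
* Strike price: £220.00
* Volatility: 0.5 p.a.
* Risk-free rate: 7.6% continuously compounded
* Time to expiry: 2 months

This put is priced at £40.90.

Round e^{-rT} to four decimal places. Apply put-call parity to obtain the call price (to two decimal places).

£3.67

exp(−rT) = exp(−0.076·0.1667) = 0.9874
Put-call parity: C − P = S − K·e^(−rT) = 180 − 220·0.9874 = 180 − 217.2280 = -37.2280
C = P + (C − P) = 40.90 + (-37.2280) = 3.6720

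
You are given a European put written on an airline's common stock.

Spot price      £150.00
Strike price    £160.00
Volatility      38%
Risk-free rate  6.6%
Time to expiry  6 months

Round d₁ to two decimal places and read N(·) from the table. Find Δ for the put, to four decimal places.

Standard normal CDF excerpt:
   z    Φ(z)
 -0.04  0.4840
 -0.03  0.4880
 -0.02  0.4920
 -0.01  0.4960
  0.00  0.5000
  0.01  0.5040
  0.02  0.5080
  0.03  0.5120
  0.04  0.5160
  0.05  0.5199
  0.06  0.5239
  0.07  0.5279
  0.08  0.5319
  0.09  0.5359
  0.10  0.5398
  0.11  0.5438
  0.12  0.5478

T = 0.5;  σ√T = 0.2687
d₁ = [ln(150/160) + (0.066 + 0.38²/2)·0.5] / 0.2687 = [-0.0645 + 0.0691] / 0.2687 = 0.0170 ⇒ 0.02
N(d₁) = N(0.02) = 0.5080
Δ_put = N(d₁) − 1 = 0.5080 − 1 = -0.4920

-0.4920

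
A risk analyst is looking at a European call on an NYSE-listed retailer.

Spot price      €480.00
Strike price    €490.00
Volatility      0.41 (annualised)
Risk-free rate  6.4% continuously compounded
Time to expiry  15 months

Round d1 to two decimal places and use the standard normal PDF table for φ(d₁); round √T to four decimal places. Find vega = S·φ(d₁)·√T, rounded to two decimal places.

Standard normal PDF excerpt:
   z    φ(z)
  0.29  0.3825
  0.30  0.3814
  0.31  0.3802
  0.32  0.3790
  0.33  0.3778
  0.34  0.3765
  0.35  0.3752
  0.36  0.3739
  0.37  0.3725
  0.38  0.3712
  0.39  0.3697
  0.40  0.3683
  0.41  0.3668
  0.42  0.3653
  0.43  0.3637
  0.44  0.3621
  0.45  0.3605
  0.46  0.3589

200.65

σ√T = 0.41 × 1.1180 = 0.4584
d₁ = [ln(480/490) + (0.064 + ½·0.41²)·1.25] / (σ√T) = (-0.0206 + 0.1851) / 0.4584 = 0.3587 ≈ 0.36
√T = √1.25 = 1.1180
φ(d₁) = φ(0.36) = 0.3739
vega = S·φ(d₁)·√T = 480·0.3739·1.1180 = 200.6497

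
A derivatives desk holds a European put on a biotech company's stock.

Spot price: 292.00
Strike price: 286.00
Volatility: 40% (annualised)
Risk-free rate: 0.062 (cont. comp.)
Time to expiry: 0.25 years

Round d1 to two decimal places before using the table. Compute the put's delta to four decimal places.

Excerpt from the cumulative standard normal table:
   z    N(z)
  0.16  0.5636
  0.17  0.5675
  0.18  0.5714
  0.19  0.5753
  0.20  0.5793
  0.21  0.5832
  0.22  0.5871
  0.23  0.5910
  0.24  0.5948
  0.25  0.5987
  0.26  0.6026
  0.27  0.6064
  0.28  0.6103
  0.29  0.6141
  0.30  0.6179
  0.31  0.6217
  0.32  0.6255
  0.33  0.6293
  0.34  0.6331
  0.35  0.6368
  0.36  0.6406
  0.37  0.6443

-0.3897

σ√T = 0.4 × 0.5000 = 0.2000
ln(S/K) + (r + σ²/2)T = ln(292/286) + (0.062 + 0.4²/2)·0.25 = 0.0208 + 0.0355 = 0.0563
d₁ = 0.0563 / 0.2000 = 0.2813 which rounds to 0.28
N(d₁) = N(0.28) = 0.6103
Δ_put = N(d₁) − 1 = 0.6103 − 1 = -0.3897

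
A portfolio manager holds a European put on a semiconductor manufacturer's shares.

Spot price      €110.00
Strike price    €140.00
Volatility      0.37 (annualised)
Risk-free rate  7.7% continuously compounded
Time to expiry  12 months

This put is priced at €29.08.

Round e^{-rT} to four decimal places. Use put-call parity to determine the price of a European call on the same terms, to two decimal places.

€9.45

e^(−rT) = e^(−0.077·1) = 0.9259
Put-call parity: C − P = S − K·e^(−rT) = 110 − 140·0.9259 = 110 − 129.6260 = -19.6260
C = P + (C − P) = 29.08 + (-19.6260) = 9.4540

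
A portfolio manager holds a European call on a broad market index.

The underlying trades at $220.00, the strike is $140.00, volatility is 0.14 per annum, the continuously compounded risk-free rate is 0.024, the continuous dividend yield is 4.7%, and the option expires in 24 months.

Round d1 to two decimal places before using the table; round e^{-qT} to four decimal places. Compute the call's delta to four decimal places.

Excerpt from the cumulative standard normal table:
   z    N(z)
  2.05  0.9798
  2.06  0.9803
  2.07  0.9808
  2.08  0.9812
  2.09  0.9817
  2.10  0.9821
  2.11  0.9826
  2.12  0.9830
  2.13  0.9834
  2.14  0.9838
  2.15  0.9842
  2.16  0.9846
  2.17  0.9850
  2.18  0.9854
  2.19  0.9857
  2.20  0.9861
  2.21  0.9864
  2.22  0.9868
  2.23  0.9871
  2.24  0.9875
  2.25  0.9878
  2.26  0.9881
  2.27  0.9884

0.8959

σ√T = 0.14·√2 = 0.1980
d₁ = [ln(220/140) + (0.024 − 0.047 + ½·0.14²)·2] / (σ√T) = (0.4520 − 0.0264) / 0.1980 = 2.1495 ⇒ 2.15
N(d₁) = N(2.15) = 0.9842
Δ_call = exp(−qT)·N(d₁) = 0.9103·0.9842 = 0.8959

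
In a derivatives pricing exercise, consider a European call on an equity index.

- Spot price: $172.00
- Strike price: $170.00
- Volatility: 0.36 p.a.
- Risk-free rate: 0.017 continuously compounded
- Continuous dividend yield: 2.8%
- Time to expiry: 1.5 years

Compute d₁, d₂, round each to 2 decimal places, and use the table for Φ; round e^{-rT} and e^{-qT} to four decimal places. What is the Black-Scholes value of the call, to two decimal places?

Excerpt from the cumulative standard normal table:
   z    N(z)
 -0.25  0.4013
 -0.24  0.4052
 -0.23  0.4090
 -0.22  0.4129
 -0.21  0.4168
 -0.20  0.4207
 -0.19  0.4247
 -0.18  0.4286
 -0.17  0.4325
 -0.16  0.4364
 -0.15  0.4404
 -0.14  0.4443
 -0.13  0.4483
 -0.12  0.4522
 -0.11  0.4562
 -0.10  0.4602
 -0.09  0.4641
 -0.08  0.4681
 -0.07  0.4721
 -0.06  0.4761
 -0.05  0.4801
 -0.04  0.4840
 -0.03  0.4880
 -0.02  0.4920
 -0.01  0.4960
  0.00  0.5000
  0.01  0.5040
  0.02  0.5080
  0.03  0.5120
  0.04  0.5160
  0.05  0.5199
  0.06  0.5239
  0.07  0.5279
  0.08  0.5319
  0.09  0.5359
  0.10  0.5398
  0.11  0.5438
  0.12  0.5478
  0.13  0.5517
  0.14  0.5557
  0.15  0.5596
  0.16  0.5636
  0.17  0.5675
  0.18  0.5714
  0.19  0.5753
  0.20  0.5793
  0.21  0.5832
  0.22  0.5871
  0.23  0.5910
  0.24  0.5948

$28.41

σ√T = 0.36·√1.5 = 0.4409
d₁ = [ln(172/170) + (0.017 − 0.028 + 0.36²/2)·1.5] / 0.4409 = [0.0117 + 0.0807] / 0.4409 = 0.2096 which rounds to 0.21
d₂ = d₁ − σ√T = 0.2096 − 0.4409 = -0.2313 which rounds to -0.23
e^(−qT) = e^(−0.028·1.5) = 0.9589;  e^(−rT) = e^(−0.017·1.5) = 0.9748
C = 172·0.9589·N(0.21) − 170·0.9748·N(-0.23) = 172·0.9589·0.5832 − 170·0.9748·0.4090 = 96.1876 − 67.7778 = 28.4098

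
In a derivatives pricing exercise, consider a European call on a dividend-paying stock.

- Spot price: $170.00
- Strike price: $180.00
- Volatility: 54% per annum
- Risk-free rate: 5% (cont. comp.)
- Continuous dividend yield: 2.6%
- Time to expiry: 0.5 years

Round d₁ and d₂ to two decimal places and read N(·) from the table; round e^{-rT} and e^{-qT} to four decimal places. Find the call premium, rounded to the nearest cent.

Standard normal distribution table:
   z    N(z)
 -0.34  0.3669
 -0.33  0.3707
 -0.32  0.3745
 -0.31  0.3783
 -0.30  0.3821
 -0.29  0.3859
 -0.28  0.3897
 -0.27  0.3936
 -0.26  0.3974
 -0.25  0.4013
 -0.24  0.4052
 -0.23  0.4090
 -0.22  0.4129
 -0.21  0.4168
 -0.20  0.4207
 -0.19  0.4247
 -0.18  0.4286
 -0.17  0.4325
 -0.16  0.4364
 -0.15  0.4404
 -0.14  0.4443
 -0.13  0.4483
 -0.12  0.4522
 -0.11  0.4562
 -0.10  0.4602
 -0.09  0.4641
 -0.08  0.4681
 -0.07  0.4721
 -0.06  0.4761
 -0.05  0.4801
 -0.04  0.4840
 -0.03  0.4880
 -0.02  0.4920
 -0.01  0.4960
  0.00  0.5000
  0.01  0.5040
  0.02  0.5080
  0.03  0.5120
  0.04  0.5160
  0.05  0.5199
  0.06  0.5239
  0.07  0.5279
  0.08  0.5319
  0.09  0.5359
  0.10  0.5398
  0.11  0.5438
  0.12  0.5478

$22.17

σ√T = 0.54·√0.5 = 0.3818
d₁ = [ln(170/180) + (0.05 − 0.026 + 0.54²/2)·0.5] / 0.3818 = [-0.0572 + 0.0849] / 0.3818 = 0.0727 → 0.07
d₂ = d₁ − σ√T = 0.0727 − 0.3818 = -0.3092 → -0.31
exp(−qT) = exp(−0.026·0.5) = 0.9871;  exp(−rT) = exp(−0.05·0.5) = 0.9753
C = 170·0.9871·N(0.07) − 180·0.9753·N(-0.31) = 170·0.9871·0.5279 − 180·0.9753·0.3783 = 88.5853 − 66.4121 = 22.1732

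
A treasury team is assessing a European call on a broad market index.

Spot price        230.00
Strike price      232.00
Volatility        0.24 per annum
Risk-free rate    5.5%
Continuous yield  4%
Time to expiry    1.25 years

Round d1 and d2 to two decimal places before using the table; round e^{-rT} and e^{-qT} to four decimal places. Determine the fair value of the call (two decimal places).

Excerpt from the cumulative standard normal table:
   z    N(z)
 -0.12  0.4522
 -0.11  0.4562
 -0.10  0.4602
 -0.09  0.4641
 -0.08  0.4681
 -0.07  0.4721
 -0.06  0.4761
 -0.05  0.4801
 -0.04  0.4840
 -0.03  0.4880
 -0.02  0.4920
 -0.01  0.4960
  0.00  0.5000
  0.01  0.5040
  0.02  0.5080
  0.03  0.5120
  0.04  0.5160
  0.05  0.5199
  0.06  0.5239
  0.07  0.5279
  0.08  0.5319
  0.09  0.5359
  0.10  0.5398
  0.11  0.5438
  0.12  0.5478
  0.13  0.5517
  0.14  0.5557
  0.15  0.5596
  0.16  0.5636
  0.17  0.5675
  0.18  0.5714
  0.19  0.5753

24.48

T = 1.25;  σ√T = 0.2683
ln(S/K) + (r − q + σ²/2)T = ln(230/232) + (0.055 − 0.04 + 0.24²/2)·1.25 = -0.0087 + 0.0548 = 0.0461
d₁ = 0.0461 / 0.2683 = 0.1718 → 0.17
d₂ = d₁ − σ√T = 0.1718 − 0.2683 = -0.0966 → -0.10
exp(−qT) = exp(−0.04·1.25) = 0.9512;  exp(−rT) = exp(−0.055·1.25) = 0.9336
N(d₁) = N(0.17) = 0.5675;  N(d₂) = N(-0.10) = 0.4602
C = 230·0.9512·0.5675 − 232·0.9336·0.4602 = 124.1554 − 99.6771 = 24.4783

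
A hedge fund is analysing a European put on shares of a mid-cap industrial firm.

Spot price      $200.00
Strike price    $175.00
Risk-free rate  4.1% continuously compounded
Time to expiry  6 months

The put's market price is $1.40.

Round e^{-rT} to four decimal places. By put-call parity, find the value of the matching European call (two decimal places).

e^(−rT) = e^(−0.041·0.5) = 0.9797
Put-call parity: C − P = S − K·e^(−rT) = 200 − 175·0.9797 = 200 − 171.4475 = 28.5525
C = P + (C − P) = 1.40 + (28.5525) = 29.9525

$29.95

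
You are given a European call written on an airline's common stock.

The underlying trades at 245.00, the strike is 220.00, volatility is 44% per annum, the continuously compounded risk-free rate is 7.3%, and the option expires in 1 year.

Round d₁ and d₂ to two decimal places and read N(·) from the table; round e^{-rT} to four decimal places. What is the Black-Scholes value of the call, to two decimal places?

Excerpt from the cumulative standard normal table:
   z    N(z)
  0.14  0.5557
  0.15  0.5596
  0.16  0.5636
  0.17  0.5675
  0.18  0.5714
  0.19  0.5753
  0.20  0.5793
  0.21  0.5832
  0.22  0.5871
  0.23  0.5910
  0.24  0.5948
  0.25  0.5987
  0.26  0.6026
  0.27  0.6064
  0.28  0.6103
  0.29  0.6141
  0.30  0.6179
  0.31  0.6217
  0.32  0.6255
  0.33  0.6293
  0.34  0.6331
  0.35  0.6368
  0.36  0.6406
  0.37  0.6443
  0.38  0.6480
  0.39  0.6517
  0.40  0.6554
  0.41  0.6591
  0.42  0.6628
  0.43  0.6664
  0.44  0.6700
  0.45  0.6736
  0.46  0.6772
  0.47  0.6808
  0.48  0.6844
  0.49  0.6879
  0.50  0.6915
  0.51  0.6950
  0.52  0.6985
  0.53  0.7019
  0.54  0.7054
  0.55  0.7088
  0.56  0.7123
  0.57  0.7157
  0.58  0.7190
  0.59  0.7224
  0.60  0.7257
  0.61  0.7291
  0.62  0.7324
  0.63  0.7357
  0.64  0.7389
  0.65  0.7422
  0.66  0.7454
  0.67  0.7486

62.59

σ√T = 0.44 × 1.0000 = 0.4400
d₁ = [ln(245/220) + (0.073 + 0.44²/2)·1] / 0.4400 = [0.1076 + 0.1698] / 0.4400 = 0.6305 → 0.63
d₂ = d₁ − σ√T = 0.6305 − 0.4400 = 0.1905 → 0.19
exp(−rT) = exp(−0.073·1) = 0.9296
C = 245·N(0.63) − 220·0.9296·N(0.19) = 245·0.7357 − 220·0.9296·0.5753 = 180.2465 − 117.6558 = 62.5907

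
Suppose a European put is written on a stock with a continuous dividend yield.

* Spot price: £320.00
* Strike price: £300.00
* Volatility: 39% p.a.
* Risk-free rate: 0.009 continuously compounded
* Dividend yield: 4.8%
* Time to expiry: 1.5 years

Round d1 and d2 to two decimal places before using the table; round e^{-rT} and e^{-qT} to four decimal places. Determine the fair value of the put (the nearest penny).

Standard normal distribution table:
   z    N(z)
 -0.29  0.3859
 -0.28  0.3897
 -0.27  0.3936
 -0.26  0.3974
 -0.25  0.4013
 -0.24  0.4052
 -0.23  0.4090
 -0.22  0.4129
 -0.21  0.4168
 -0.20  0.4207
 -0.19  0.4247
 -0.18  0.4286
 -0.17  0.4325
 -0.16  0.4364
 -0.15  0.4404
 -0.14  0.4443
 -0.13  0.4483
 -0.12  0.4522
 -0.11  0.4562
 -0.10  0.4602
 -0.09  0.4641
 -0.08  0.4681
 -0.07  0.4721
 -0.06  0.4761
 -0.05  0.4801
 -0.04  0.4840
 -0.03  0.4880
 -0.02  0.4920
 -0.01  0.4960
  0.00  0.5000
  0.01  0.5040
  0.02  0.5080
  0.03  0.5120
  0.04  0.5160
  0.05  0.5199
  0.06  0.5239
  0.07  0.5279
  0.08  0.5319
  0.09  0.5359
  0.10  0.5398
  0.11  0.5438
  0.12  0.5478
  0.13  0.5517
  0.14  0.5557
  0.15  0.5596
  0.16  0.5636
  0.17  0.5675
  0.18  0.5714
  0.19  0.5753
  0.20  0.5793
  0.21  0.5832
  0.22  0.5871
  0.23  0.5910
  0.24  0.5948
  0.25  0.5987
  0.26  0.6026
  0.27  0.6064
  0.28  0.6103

£55.43

σ√T = 0.39 × 1.2247 = 0.4777
d₁ = [ln(320/300) + (0.009 − 0.048 + 0.39²/2)·1.5] / 0.4777 = [0.0645 + 0.0556] / 0.4777 = 0.2515 ≈ 0.25
d₂ = d₁ − σ√T = 0.2515 − 0.4777 = -0.2262 ≈ -0.23
exp(−qT) = exp(−0.048·1.5) = 0.9305;  exp(−rT) = exp(−0.009·1.5) = 0.9866
N(−d₂) = N(0.23) = 0.5910;  N(−d₁) = N(-0.25) = 0.4013
P = 300·0.9866·0.5910 − 320·0.9305·0.4013 = 174.9242 − 119.4911 = 55.4331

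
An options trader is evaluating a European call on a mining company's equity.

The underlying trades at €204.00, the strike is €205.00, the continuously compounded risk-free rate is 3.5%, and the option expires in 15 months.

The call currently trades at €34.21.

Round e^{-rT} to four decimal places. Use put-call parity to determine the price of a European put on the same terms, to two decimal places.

e^(−rT) = e^(−0.035·1.25) = 0.9572
Put-call parity: C − P = S − K·e^(−rT) = 204 − 205·0.9572 = 204 − 196.2260 = 7.7740
P = C − (C − P) = 34.21 − (7.7740) = 26.4360

€26.44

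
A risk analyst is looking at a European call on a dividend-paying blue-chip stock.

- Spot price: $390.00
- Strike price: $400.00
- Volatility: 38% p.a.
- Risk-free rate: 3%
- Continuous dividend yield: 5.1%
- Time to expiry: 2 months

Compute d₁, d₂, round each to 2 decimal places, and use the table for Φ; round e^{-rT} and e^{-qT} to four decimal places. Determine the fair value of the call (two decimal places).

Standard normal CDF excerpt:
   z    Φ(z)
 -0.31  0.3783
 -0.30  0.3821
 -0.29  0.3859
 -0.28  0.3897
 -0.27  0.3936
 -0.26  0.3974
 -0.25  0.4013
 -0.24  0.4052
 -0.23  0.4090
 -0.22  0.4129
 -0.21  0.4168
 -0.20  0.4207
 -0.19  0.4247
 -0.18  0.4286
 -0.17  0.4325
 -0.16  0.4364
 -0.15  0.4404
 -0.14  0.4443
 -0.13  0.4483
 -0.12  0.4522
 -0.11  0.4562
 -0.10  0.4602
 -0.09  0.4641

T = 0.1667;  σ√T = 0.1551
d₁ = [ln(390/400) + (0.03 − 0.051 + 0.38²/2)·0.1667] / 0.1551 = [-0.0253 + 0.0085] / 0.1551 = -0.1082 which rounds to -0.11
d₂ = d₁ − σ√T = -0.1082 − 0.1551 = -0.2633 which rounds to -0.26
exp(−qT) = exp(−0.051·0.1667) = 0.9915;  exp(−rT) = exp(−0.03·0.1667) = 0.9950
C = 390·0.9915·N(-0.11) − 400·0.9950·N(-0.26) = 390·0.9915·0.4562 − 400·0.9950·0.3974 = 176.4057 − 158.1652 = 18.2405

$18.24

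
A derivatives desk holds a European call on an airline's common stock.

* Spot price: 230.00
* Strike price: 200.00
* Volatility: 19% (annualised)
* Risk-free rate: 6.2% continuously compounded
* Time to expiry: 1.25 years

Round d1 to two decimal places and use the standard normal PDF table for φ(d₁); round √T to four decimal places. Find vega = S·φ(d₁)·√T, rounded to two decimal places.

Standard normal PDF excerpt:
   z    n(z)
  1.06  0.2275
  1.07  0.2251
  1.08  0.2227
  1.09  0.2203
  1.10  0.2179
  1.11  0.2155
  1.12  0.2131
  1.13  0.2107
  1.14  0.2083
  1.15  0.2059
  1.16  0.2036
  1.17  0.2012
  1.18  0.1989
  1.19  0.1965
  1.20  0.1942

σ√T = 0.19 × 1.1180 = 0.2124
d₁ = [ln(230/200) + (0.062 + ½·0.19²)·1.25] / (σ√T) = (0.1398 + 0.1001) / 0.2124 = 1.1290 ≈ 1.13
√T = √1.25 = 1.1180
φ(d₁) = φ(1.13) = 0.2107
vega = S·φ(d₁)·√T = 230·0.2107·1.1180 = 54.1794
(The put has the same vega.)

54.18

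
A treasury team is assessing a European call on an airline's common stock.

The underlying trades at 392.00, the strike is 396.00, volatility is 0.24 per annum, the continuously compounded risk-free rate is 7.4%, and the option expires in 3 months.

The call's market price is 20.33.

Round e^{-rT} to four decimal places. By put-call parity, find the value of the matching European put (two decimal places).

17.08

e^(−rT) = e^(−0.074·0.25) = 0.9817
Put-call parity: C − P = S − K·e^(−rT) = 392 − 396·0.9817 = 392 − 388.7532 = 3.2468
P = C − (C − P) = 20.33 − (3.2468) = 17.0832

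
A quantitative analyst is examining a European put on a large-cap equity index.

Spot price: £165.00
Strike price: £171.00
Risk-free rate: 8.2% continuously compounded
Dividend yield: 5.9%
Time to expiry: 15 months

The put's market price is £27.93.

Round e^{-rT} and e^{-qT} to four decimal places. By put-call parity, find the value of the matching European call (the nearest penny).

exp(−qT) = exp(−0.059·1.25) = 0.9289;  exp(−rT) = exp(−0.082·1.25) = 0.9026
Put-call parity: C − P = S·e^(−qT) − K·e^(−rT) = 165·0.9289 − 171·0.9026 = 153.2685 − 154.3446 = -1.0761
C = P + (C − P) = 27.93 + (-1.0761) = 26.8539

£26.85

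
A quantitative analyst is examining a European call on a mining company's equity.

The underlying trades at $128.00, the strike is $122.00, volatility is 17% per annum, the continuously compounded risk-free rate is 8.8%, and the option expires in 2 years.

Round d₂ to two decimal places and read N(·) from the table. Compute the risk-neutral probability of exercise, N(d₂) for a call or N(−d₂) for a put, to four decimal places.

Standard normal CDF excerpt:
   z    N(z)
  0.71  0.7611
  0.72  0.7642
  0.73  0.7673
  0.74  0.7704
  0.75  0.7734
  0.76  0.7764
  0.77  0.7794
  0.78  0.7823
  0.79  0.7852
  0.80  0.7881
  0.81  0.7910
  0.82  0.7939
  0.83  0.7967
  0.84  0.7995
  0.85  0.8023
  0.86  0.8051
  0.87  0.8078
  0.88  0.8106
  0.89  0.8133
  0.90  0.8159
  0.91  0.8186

0.7910

T = 2;  σ√T = 0.2404
d₁ = [ln(128/122) + (0.088 + 0.17²/2)·2] / 0.2404 = [0.0480 + 0.2049] / 0.2404 = 1.0520 → 1.05
d₂ = d₁ − σ√T = 1.0520 − 0.2404 = 0.8115 → 0.81
Risk-neutral Pr[S_T > K] = N(d₂) = N(0.81) = 0.7910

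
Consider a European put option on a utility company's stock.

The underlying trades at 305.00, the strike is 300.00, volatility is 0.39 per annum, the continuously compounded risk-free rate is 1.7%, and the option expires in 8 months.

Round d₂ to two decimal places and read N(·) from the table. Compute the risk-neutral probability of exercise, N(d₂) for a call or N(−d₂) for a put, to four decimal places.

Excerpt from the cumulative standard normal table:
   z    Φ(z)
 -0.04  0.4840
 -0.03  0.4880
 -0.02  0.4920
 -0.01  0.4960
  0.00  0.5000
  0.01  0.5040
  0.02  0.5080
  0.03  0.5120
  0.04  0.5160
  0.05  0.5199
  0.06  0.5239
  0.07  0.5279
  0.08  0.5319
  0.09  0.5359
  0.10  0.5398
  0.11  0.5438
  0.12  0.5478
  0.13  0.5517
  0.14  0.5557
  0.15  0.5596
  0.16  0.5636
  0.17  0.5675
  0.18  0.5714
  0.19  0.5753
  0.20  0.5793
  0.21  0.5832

0.5279

σ√T = 0.39·√0.6667 = 0.3184
d₁ = [ln(305/300) + (0.017 + ½·0.39²)·0.6667] / (σ√T) = (0.0165 + 0.0620) / 0.3184 = 0.2467 which rounds to 0.25
d₂ = 0.2467 − 0.3184 = -0.0717 which rounds to -0.07
Pr(exercise) under Q = N(−d₂) = N(0.07) = 0.5279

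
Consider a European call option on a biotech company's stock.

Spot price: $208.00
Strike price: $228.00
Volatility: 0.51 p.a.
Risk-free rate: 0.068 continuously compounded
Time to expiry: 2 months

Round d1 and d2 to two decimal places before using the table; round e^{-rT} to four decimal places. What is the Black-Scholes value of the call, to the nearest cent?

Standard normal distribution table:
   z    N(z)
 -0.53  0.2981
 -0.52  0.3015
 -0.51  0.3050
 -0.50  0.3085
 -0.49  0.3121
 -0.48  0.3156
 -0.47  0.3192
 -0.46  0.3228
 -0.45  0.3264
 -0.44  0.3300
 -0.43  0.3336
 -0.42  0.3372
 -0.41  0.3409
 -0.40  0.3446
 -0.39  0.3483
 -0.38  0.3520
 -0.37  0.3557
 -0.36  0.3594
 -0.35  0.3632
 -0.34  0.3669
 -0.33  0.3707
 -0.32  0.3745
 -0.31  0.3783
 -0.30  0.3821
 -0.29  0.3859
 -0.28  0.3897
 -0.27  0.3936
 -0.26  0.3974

$10.70

σ√T = 0.51 × 0.4082 = 0.2082
d₁ = [ln(208/228) + (0.068 + ½·0.51²)·0.1667] / (σ√T) = (-0.0918 + 0.0330) / 0.2082 = -0.2824 ⇒ -0.28
d₂ = -0.2824 − 0.2082 = -0.4906 ⇒ -0.49
exp(−rT) = exp(−0.068·0.1667) = 0.9887
N(d₁) = N(-0.28) = 0.3897;  N(d₂) = N(-0.49) = 0.3121
C = 208·0.3897 − 228·0.9887·0.3121 = 81.0576 − 70.3547 = 10.7029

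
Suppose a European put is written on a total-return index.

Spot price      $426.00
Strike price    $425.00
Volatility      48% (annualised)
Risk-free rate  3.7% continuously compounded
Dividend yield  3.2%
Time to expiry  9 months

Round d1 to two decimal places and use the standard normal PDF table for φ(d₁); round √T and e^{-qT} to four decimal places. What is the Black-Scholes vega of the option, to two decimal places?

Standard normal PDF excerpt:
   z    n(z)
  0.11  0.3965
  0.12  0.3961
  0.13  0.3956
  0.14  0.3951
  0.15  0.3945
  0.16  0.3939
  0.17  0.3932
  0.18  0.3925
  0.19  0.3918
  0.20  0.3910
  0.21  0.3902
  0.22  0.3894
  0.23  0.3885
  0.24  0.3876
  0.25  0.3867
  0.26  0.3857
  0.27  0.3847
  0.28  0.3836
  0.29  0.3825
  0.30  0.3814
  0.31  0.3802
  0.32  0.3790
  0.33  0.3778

T = 0.75;  σ√T = 0.4157
d₁ = [ln(426/425) + (0.037 − 0.032 + 0.48²/2)·0.75] / 0.4157 = [0.0024 + 0.0902] / 0.4157 = 0.2225 which rounds to 0.22
√T = √0.75 = 0.8660
φ(d₁) = φ(0.22) = 0.3894
exp(−qT) = exp(−0.032·0.75) = 0.9763
vega = S·exp(−qT)·φ(d₁)·√T = 426·0.9763·0.3894·0.8660 = 140.2512

140.25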